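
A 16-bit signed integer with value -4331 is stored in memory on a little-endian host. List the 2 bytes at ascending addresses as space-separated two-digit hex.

15 EF

Two's complement of -4331 in 16 bits: 4331 = 0x10EB; invert → 0xEF14; add 1 → 0xEF15.
Split into bytes (most-significant first): EF 15.
In little-endian order the low byte comes first in memory.
So at ascending addresses the bytes are 15 EF.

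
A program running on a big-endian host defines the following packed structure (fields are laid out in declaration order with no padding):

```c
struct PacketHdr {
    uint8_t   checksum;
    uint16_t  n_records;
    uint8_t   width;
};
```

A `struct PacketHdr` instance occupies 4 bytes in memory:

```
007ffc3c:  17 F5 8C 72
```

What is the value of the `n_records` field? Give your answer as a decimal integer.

`n_records` follows `checksum` (1 byte), so it starts at byte offset 1 and occupies 2 bytes.
Bytes at offsets 1..2: F5 8C.
In big-endian order the high byte comes first in memory.
The bytes are already most-significant first: 0xF58C.
0xF58C = 62860.

62860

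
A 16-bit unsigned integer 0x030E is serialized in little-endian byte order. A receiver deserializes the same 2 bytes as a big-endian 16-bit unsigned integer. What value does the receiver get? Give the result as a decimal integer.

Stored little-endian, the bytes at ascending addresses are 0E 03.
Read back as big-endian, the last byte is least significant, giving 0x0E03.
0x0E03 = 3587.

3587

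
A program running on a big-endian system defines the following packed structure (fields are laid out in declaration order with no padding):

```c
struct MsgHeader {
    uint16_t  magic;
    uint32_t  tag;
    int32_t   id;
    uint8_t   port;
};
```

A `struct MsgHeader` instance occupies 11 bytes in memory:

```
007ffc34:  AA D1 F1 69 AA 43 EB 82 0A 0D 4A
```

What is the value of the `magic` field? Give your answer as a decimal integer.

43729

`magic` is the first field, at byte offset 0, occupying 2 bytes.
Bytes at offsets 0..1: AA D1.
Big-endian stores the most-significant byte at the lowest address.
The bytes are already most-significant first: 0xAAD1.
0xAAD1 = 43729.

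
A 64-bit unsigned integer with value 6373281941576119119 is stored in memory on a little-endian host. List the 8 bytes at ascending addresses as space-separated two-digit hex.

4F 73 0E A5 28 72 72 58

6373281941576119119 in hexadecimal, padded to 64 bits, is 0x58727228A50E734F.
Split into bytes (most-significant first): 58 72 72 28 A5 0E 73 4F.
Little-endian stores the least-significant byte at the lowest address.
So at ascending addresses the bytes are 4F 73 0E A5 28 72 72 58.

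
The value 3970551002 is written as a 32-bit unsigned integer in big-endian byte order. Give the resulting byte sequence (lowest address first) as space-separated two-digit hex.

3970551002 in hexadecimal, padded to 32 bits, is 0xECA9CCDA.
Split into bytes (most-significant first): EC A9 CC DA.
Big-endian: lowest address holds the most-significant byte.
So the memory order matches the most-significant-first order: EC A9 CC DA.

EC A9 CC DA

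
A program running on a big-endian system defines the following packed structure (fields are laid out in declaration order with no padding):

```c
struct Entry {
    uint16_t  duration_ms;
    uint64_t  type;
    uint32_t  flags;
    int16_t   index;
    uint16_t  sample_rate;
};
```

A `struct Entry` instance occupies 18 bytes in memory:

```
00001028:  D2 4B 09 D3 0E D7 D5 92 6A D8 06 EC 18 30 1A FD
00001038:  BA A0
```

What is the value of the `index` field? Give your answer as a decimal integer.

`index` follows `duration_ms` (2 B), `type` (8 B), `flags` (4 B), so it starts at offset 2 + 8 + 4 = 14 and occupies 2 bytes.
Bytes at offsets 14..15: 1A FD.
Big-endian: lowest address holds the most-significant byte.
The bytes are already most-significant first: 0x1AFD.
0x1AFD = 6909.

6909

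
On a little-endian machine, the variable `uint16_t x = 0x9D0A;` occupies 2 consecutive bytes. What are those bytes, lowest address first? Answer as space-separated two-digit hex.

Split into bytes (most-significant first): 9D 0A.
In little-endian order the low byte comes first in memory.
So at ascending addresses the bytes are 0A 9D.

0A 9D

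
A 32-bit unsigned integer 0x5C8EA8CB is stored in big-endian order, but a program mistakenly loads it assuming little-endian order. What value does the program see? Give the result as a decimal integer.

3416821340

Stored big-endian, the bytes at ascending addresses are 5C 8E A8 CB.
Read back as little-endian, the first byte is least significant, giving 0xCBA88E5C.
0xCBA88E5C = 3416821340.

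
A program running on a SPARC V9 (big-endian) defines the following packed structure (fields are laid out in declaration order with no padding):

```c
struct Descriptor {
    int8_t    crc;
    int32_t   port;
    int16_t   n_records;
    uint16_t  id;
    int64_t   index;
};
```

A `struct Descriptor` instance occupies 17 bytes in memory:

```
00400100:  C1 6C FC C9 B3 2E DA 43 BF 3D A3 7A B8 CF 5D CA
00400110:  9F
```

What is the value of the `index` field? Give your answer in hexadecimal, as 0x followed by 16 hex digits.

0x3DA37AB8CF5DCA9F

`index` follows `crc` (1 B), `port` (4 B), `n_records` (2 B), `id` (2 B), so it starts at offset 1 + 4 + 2 + 2 = 9 and occupies 8 bytes.
Bytes at offsets 9..16: 3D A3 7A B8 CF 5D CA 9F.
In big-endian order the high byte comes first in memory.
The bytes are already most-significant first: 0x3DA37AB8CF5DCA9F.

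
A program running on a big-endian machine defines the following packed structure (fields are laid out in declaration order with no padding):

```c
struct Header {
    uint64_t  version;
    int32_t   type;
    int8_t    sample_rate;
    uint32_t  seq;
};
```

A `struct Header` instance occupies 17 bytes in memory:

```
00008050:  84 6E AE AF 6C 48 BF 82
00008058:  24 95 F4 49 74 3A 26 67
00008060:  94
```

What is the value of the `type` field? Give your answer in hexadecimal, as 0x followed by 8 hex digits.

0x2495F449

`type` follows `version` (8 bytes), so it starts at byte offset 8 and occupies 4 bytes.
Bytes at offsets 8..11: 24 95 F4 49.
Big-endian stores the most-significant byte at the lowest address.
The bytes are already most-significant first: 0x2495F449.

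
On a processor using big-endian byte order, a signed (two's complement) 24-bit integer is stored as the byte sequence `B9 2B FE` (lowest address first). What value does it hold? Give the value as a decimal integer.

-4641794

Big-endian: lowest address holds the most-significant byte.
The bytes are already most-significant first: 0xB92BFE.
Top bit is set, so as a signed 24-bit value this is 0xB92BFE − 2^24 = -4641794.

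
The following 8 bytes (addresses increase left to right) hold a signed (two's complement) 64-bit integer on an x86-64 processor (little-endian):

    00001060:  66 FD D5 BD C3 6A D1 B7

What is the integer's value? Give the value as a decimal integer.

-5201258705700127386

Little-endian stores the least-significant byte at the lowest address.
Reassemble most-significant byte first: B7 D1 6A C3 BD D5 FD 66 → 0xB7D16AC3BDD5FD66.
Top bit is set, so as a signed 64-bit value this is 0xB7D16AC3BDD5FD66 − 2^64 = -5201258705700127386.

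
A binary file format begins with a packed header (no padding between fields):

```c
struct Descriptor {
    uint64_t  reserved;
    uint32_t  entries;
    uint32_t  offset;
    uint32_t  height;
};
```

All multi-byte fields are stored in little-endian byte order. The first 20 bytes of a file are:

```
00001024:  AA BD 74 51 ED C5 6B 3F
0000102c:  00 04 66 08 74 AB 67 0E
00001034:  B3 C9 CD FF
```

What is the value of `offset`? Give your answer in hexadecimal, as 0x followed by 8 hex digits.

`offset` follows `reserved` (8 B), `entries` (4 B), so it starts at offset 8 + 4 = 12 and occupies 4 bytes.
Bytes at offsets 12..15: 74 AB 67 0E.
In little-endian order the low byte comes first in memory.
Reassemble most-significant byte first: 0E 67 AB 74 → 0x0E67AB74.

0x0E67AB74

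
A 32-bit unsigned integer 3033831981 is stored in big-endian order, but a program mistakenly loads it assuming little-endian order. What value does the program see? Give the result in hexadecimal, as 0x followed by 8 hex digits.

0x2D9AD4B4

3033831981 in 32-bit hexadecimal is 0xB4D49A2D.
Stored big-endian, the bytes at ascending addresses are B4 D4 9A 2D.
Read back as little-endian, the first byte is least significant, giving 0x2D9AD4B4.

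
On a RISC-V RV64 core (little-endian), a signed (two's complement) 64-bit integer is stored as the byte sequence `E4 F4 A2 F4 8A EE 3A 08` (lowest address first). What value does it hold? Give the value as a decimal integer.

In little-endian order the low byte comes first in memory.
Reassemble most-significant byte first: 08 3A EE 8A F4 A2 F4 E4 → 0x083AEE8AF4A2F4E4.
0x083AEE8AF4A2F4E4 = 593048581529859300.

593048581529859300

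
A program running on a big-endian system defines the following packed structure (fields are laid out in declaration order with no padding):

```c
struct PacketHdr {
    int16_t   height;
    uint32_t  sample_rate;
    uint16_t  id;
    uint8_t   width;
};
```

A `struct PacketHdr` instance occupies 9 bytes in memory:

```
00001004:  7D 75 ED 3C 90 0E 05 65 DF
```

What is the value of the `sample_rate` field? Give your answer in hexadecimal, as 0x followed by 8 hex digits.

`sample_rate` follows `height` (2 bytes), so it starts at byte offset 2 and occupies 4 bytes.
Bytes at offsets 2..5: ED 3C 90 0E.
In big-endian order the high byte comes first in memory.
The bytes are already most-significant first: 0xED3C900E.

0xED3C900E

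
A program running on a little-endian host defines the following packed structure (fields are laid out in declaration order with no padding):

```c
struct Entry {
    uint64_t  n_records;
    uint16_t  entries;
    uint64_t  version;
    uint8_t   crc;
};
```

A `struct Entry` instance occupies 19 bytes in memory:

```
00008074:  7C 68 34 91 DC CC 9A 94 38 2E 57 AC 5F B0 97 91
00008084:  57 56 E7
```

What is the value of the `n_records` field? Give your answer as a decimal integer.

`n_records` is the first field, at byte offset 0, occupying 8 bytes.
Bytes at offsets 0..7: 7C 68 34 91 DC CC 9A 94.
Little-endian stores the least-significant byte at the lowest address.
Reassemble most-significant byte first: 94 9A CC DC 91 34 68 7C → 0x949ACCDC9134687C.
0x949ACCDC9134687C = 10708096311727777916.

10708096311727777916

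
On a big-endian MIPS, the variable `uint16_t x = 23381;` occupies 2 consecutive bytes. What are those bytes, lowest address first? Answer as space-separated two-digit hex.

5B 55

23381 in hexadecimal, padded to 16 bits, is 0x5B55.
Split into bytes (most-significant first): 5B 55.
Big-endian stores the most-significant byte at the lowest address.
So the memory order matches the most-significant-first order: 5B 55.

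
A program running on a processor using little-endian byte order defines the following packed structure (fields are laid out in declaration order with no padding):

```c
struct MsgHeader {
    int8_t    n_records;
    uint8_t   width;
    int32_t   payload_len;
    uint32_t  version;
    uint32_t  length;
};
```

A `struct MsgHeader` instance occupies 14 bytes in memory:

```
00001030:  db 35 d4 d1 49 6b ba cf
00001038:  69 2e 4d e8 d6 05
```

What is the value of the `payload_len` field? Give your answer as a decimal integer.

1799999956

`payload_len` follows `n_records` (1 B), `width` (1 B), so it starts at offset 1 + 1 = 2 and occupies 4 bytes.
Bytes at offsets 2..5: D4 D1 49 6B.
Little-endian stores the least-significant byte at the lowest address.
Reassemble most-significant byte first: 6B 49 D1 D4 → 0x6B49D1D4.
0x6B49D1D4 = 1799999956.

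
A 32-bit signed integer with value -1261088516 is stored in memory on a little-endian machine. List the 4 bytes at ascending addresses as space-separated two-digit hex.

Two's complement of -1261088516 in 32 bits: 1261088516 = 0x4B2AAF04; invert → 0xB4D550FB; add 1 → 0xB4D550FC.
Split into bytes (most-significant first): B4 D5 50 FC.
Little-endian: lowest address holds the least-significant byte.
So at ascending addresses the bytes are FC 50 D5 B4.

FC 50 D5 B4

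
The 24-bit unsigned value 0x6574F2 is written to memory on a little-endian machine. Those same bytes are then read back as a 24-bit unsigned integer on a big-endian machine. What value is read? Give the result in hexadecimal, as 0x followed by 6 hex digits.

0xF27465

Stored little-endian, the bytes at ascending addresses are F2 74 65.
Read back as big-endian, the last byte is least significant, giving 0xF27465.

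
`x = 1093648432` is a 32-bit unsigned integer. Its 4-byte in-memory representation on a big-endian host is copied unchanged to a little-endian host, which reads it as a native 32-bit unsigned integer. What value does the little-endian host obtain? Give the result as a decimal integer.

1093648432 in 32-bit hexadecimal is 0x412FC030.
Stored big-endian, the bytes at ascending addresses are 41 2F C0 30.
Read back as little-endian, the first byte is least significant, giving 0x30C02F41.
0x30C02F41 = 817901377.

817901377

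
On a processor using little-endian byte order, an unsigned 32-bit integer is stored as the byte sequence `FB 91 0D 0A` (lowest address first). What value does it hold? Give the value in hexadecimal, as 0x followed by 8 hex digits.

In little-endian order the low byte comes first in memory.
Reassemble most-significant byte first: 0A 0D 91 FB → 0x0A0D91FB.

0x0A0D91FB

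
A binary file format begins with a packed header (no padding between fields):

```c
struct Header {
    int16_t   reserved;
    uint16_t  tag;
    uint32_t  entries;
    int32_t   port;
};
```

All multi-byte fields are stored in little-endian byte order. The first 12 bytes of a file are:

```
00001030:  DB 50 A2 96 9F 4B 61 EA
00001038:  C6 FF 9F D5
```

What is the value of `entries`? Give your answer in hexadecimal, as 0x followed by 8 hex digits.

`entries` follows `reserved` (2 B), `tag` (2 B), so it starts at offset 2 + 2 = 4 and occupies 4 bytes.
Bytes at offsets 4..7: 9F 4B 61 EA.
Little-endian stores the least-significant byte at the lowest address.
Reassemble most-significant byte first: EA 61 4B 9F → 0xEA614B9F.

0xEA614B9F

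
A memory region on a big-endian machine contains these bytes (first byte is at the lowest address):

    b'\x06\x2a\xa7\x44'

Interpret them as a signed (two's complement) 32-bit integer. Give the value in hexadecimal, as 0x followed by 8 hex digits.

0x062AA744

Big-endian: lowest address holds the most-significant byte.
The bytes are already most-significant first: 0x062AA744.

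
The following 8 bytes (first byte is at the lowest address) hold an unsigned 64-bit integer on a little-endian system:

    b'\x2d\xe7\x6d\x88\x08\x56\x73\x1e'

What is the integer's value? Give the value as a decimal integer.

2194192038108194605

In little-endian order the low byte comes first in memory.
Reassemble most-significant byte first: 1E 73 56 08 88 6D E7 2D → 0x1E735608886DE72D.
0x1E735608886DE72D = 2194192038108194605.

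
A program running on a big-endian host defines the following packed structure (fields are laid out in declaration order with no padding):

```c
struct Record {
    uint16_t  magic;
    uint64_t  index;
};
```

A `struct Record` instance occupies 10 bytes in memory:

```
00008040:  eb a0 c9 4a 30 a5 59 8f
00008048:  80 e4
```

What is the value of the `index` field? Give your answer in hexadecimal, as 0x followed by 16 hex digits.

0xC94A30A5598F80E4

`index` follows `magic` (2 bytes), so it starts at byte offset 2 and occupies 8 bytes.
Bytes at offsets 2..9: C9 4A 30 A5 59 8F 80 E4.
Big-endian: lowest address holds the most-significant byte.
The bytes are already most-significant first: 0xC94A30A5598F80E4.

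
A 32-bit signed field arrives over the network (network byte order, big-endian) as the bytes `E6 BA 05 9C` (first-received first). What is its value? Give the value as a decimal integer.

Big-endian stores the most-significant byte at the lowest address.
The bytes are already most-significant first: 0xE6BA059C.
Top bit is set, so as a signed 32-bit value this is 0xE6BA059C − 2^32 = -424016484.

-424016484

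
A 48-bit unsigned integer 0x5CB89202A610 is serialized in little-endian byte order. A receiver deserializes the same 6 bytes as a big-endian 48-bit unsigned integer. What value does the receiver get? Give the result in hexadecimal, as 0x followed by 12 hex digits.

Stored little-endian, the bytes at ascending addresses are 10 A6 02 92 B8 5C.
Read back as big-endian, the last byte is least significant, giving 0x10A60292B85C.

0x10A60292B85C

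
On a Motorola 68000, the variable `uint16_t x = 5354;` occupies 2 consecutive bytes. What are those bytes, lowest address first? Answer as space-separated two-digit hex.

14 EA

5354 in hexadecimal, padded to 16 bits, is 0x14EA.
Split into bytes (most-significant first): 14 EA.
Big-endian stores the most-significant byte at the lowest address.
So the memory order matches the most-significant-first order: 14 EA.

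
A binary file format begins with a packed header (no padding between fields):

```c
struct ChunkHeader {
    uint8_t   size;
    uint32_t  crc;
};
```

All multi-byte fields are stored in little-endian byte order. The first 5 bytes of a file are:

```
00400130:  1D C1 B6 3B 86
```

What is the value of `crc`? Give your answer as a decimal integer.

`crc` follows `size` (1 byte), so it starts at byte offset 1 and occupies 4 bytes.
Bytes at offsets 1..4: C1 B6 3B 86.
In little-endian order the low byte comes first in memory.
Reassemble most-significant byte first: 86 3B B6 C1 → 0x863BB6C1.
0x863BB6C1 = 2252060353.

2252060353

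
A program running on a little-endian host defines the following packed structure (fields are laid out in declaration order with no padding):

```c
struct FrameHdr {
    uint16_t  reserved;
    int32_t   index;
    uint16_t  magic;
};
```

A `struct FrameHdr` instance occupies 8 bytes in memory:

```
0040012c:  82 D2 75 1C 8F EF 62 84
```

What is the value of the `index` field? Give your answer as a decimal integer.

-275833739

`index` follows `reserved` (2 bytes), so it starts at byte offset 2 and occupies 4 bytes.
Bytes at offsets 2..5: 75 1C 8F EF.
In little-endian order the low byte comes first in memory.
Reassemble most-significant byte first: EF 8F 1C 75 → 0xEF8F1C75.
Top bit is set, so as a signed 32-bit value this is 0xEF8F1C75 − 2^32 = -275833739.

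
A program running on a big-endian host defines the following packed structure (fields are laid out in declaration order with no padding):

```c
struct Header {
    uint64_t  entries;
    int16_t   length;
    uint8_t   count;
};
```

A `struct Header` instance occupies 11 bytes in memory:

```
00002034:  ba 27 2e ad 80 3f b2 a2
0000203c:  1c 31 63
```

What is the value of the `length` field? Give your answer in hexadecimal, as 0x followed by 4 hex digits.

0x1C31

`length` follows `entries` (8 bytes), so it starts at byte offset 8 and occupies 2 bytes.
Bytes at offsets 8..9: 1C 31.
Big-endian stores the most-significant byte at the lowest address.
The bytes are already most-significant first: 0x1C31.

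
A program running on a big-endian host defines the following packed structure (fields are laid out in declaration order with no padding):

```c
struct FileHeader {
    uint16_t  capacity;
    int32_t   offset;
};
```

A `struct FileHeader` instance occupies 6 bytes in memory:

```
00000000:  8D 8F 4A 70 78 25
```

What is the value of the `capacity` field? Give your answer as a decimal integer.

`capacity` is the first field, at byte offset 0, occupying 2 bytes.
Bytes at offsets 0..1: 8D 8F.
Big-endian stores the most-significant byte at the lowest address.
The bytes are already most-significant first: 0x8D8F.
0x8D8F = 36239.

36239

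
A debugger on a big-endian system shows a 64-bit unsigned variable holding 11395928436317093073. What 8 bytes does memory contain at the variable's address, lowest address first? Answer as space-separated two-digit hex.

11395928436317093073 in hexadecimal, padded to 64 bits, is 0x9E267888DC73FCD1.
Split into bytes (most-significant first): 9E 26 78 88 DC 73 FC D1.
Big-endian: lowest address holds the most-significant byte.
So the memory order matches the most-significant-first order: 9E 26 78 88 DC 73 FC D1.

9E 26 78 88 DC 73 FC D1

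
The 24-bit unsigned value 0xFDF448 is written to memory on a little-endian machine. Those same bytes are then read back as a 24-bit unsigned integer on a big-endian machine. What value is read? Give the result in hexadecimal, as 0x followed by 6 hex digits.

Stored little-endian, the bytes at ascending addresses are 48 F4 FD.
Read back as big-endian, the last byte is least significant, giving 0x48F4FD.

0x48F4FD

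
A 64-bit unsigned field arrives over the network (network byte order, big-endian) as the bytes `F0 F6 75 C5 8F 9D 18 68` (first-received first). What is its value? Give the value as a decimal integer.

17363194904751970408

Big-endian stores the most-significant byte at the lowest address.
The bytes are already most-significant first: 0xF0F675C58F9D1868.
0xF0F675C58F9D1868 = 17363194904751970408.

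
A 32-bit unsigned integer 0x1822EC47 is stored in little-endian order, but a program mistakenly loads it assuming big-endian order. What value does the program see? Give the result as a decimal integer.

Stored little-endian, the bytes at ascending addresses are 47 EC 22 18.
Read back as big-endian, the last byte is least significant, giving 0x47EC2218.
0x47EC2218 = 1206657560.

1206657560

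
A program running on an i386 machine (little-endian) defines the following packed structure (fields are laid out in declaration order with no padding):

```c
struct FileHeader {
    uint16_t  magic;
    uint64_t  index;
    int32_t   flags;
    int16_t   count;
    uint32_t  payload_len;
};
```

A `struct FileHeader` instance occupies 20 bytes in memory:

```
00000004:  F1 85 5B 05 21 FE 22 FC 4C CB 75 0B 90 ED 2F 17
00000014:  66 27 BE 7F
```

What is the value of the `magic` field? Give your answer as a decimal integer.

34289

`magic` is the first field, at byte offset 0, occupying 2 bytes.
Bytes at offsets 0..1: F1 85.
Little-endian: lowest address holds the least-significant byte.
Reassemble most-significant byte first: 85 F1 → 0x85F1.
0x85F1 = 34289.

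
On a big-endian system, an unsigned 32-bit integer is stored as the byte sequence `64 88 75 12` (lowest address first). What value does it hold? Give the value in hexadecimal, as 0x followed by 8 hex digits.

Big-endian: lowest address holds the most-significant byte.
The bytes are already most-significant first: 0x64887512.

0x64887512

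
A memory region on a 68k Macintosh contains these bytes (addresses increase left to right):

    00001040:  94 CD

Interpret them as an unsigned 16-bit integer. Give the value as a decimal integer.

38093

Big-endian stores the most-significant byte at the lowest address.
The bytes are already most-significant first: 0x94CD.
0x94CD = 38093.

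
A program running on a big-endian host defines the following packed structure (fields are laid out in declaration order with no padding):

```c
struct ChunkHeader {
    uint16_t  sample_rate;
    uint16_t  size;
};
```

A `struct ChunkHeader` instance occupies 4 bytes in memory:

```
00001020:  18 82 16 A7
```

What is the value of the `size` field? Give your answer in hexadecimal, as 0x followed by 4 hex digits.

`size` follows `sample_rate` (2 bytes), so it starts at byte offset 2 and occupies 2 bytes.
Bytes at offsets 2..3: 16 A7.
Big-endian: lowest address holds the most-significant byte.
The bytes are already most-significant first: 0x16A7.

0x16A7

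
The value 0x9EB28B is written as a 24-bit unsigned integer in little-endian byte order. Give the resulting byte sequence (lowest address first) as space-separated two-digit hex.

8B B2 9E

Split into bytes (most-significant first): 9E B2 8B.
Little-endian: lowest address holds the least-significant byte.
So at ascending addresses the bytes are 8B B2 9E.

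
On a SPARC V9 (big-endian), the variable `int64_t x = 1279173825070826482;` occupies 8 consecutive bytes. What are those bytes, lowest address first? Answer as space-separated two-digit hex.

11 C0 89 D1 09 53 03 F2

1279173825070826482 in hexadecimal, padded to 64 bits, is 0x11C089D1095303F2.
Split into bytes (most-significant first): 11 C0 89 D1 09 53 03 F2.
In big-endian order the high byte comes first in memory.
So the memory order matches the most-significant-first order: 11 C0 89 D1 09 53 03 F2.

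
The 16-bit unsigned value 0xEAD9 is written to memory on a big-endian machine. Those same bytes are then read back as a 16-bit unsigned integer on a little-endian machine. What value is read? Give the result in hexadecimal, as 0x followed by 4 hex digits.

0xD9EA

Stored big-endian, the bytes at ascending addresses are EA D9.
Read back as little-endian, the first byte is least significant, giving 0xD9EA.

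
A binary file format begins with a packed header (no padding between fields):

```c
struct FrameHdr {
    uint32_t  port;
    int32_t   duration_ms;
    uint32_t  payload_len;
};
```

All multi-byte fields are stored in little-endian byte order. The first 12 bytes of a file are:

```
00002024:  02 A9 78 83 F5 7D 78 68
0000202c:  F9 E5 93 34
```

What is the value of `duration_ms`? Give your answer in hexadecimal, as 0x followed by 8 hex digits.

0x68787DF5

`duration_ms` follows `port` (4 bytes), so it starts at byte offset 4 and occupies 4 bytes.
Bytes at offsets 4..7: F5 7D 78 68.
Little-endian: lowest address holds the least-significant byte.
Reassemble most-significant byte first: 68 78 7D F5 → 0x68787DF5.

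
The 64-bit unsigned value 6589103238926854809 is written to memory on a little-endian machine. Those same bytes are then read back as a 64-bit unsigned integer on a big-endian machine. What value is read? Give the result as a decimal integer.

11054820001750085979

6589103238926854809 in 64-bit hexadecimal is 0x5B71327C389C6A99.
Stored little-endian, the bytes at ascending addresses are 99 6A 9C 38 7C 32 71 5B.
Read back as big-endian, the last byte is least significant, giving 0x996A9C387C32715B.
0x996A9C387C32715B = 11054820001750085979.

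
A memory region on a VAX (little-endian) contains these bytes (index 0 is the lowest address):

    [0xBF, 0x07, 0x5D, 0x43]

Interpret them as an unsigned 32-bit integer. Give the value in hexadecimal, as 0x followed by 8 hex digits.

Little-endian: lowest address holds the least-significant byte.
Reassemble most-significant byte first: 43 5D 07 BF → 0x435D07BF.

0x435D07BF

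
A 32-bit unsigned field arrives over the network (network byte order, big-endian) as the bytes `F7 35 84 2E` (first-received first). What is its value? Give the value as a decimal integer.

Big-endian stores the most-significant byte at the lowest address.
The bytes are already most-significant first: 0xF735842E.
0xF735842E = 4147479598.

4147479598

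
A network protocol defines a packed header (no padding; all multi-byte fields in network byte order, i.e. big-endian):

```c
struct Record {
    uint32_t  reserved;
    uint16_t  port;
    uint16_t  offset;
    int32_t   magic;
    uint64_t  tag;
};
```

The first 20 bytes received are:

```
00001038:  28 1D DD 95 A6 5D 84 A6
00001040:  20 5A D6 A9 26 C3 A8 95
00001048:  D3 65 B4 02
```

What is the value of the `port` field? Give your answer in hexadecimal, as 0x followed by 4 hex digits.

`port` follows `reserved` (4 bytes), so it starts at byte offset 4 and occupies 2 bytes.
Bytes at offsets 4..5: A6 5D.
Big-endian: lowest address holds the most-significant byte.
The bytes are already most-significant first: 0xA65D.

0xA65D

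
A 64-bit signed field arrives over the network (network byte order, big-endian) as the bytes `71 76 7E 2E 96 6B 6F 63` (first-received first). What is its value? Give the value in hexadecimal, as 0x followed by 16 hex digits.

Big-endian stores the most-significant byte at the lowest address.
The bytes are already most-significant first: 0x71767E2E966B6F63.

0x71767E2E966B6F63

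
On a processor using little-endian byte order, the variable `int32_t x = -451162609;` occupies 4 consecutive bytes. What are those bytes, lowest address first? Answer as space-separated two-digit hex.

0F CE 1B E5

Two's complement of -451162609 in 32 bits: 451162609 = 0x1AE431F1; invert → 0xE51BCE0E; add 1 → 0xE51BCE0F.
Split into bytes (most-significant first): E5 1B CE 0F.
Little-endian: lowest address holds the least-significant byte.
So at ascending addresses the bytes are 0F CE 1B E5.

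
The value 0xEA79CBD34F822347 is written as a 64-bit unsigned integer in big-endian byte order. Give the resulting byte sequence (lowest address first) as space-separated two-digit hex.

Split into bytes (most-significant first): EA 79 CB D3 4F 82 23 47.
Big-endian stores the most-significant byte at the lowest address.
So the memory order matches the most-significant-first order: EA 79 CB D3 4F 82 23 47.

EA 79 CB D3 4F 82 23 47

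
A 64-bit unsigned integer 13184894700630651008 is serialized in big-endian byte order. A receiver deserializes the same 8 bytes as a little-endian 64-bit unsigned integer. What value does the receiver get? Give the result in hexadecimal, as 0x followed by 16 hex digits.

0x803005A8DF27FAB6

13184894700630651008 in 64-bit hexadecimal is 0xB6FA27DFA8053080.
Stored big-endian, the bytes at ascending addresses are B6 FA 27 DF A8 05 30 80.
Read back as little-endian, the first byte is least significant, giving 0x803005A8DF27FAB6.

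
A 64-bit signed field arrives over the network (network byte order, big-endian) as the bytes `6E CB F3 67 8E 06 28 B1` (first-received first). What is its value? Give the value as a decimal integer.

7983742390534285489

Big-endian: lowest address holds the most-significant byte.
The bytes are already most-significant first: 0x6ECBF3678E0628B1.
0x6ECBF3678E0628B1 = 7983742390534285489.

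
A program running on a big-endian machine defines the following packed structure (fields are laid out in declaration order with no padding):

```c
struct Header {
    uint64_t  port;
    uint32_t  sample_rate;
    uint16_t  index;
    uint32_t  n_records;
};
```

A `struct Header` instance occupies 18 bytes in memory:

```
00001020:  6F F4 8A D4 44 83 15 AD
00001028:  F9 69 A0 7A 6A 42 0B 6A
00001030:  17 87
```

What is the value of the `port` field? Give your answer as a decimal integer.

`port` is the first field, at byte offset 0, occupying 8 bytes.
Bytes at offsets 0..7: 6F F4 8A D4 44 83 15 AD.
Big-endian stores the most-significant byte at the lowest address.
The bytes are already most-significant first: 0x6FF48AD4448315AD.
0x6FF48AD4448315AD = 8067225476814542253.

8067225476814542253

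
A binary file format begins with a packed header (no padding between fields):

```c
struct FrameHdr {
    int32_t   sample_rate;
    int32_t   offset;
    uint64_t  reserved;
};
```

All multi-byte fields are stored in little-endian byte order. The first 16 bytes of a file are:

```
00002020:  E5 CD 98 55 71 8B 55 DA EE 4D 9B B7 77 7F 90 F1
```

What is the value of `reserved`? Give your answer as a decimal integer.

17406552711945211374

`reserved` follows `sample_rate` (4 B), `offset` (4 B), so it starts at offset 4 + 4 = 8 and occupies 8 bytes.
Bytes at offsets 8..15: EE 4D 9B B7 77 7F 90 F1.
In little-endian order the low byte comes first in memory.
Reassemble most-significant byte first: F1 90 7F 77 B7 9B 4D EE → 0xF1907F77B79B4DEE.
0xF1907F77B79B4DEE = 17406552711945211374.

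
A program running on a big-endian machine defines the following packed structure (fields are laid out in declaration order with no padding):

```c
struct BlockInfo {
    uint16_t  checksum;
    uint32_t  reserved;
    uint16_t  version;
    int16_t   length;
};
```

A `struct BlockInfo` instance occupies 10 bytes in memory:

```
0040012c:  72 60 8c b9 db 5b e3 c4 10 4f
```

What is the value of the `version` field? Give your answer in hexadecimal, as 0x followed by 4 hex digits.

0xE3C4

`version` follows `checksum` (2 B), `reserved` (4 B), so it starts at offset 2 + 4 = 6 and occupies 2 bytes.
Bytes at offsets 6..7: E3 C4.
Big-endian: lowest address holds the most-significant byte.
The bytes are already most-significant first: 0xE3C4.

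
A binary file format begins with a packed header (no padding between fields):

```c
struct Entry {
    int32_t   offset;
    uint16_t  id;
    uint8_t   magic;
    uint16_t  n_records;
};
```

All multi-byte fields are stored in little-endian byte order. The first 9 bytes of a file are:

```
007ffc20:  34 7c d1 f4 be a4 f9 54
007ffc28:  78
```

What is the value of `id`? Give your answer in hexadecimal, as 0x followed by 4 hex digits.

0xA4BE

`id` follows `offset` (4 bytes), so it starts at byte offset 4 and occupies 2 bytes.
Bytes at offsets 4..5: BE A4.
Little-endian stores the least-significant byte at the lowest address.
Reassemble most-significant byte first: A4 BE → 0xA4BE.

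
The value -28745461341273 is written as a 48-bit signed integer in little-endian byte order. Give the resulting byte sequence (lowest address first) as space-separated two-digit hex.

A7 E3 FC 2C DB E5

Two's complement of -28745461341273 in 48 bits: 28745461341273 = 0x1A24D3031C59; invert → 0xE5DB2CFCE3A6; add 1 → 0xE5DB2CFCE3A7.
Split into bytes (most-significant first): E5 DB 2C FC E3 A7.
In little-endian order the low byte comes first in memory.
So at ascending addresses the bytes are A7 E3 FC 2C DB E5.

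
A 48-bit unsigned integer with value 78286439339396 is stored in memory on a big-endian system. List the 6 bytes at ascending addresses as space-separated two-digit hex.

47 33 7B 68 55 84

78286439339396 in hexadecimal, padded to 48 bits, is 0x47337B685584.
Split into bytes (most-significant first): 47 33 7B 68 55 84.
Big-endian: lowest address holds the most-significant byte.
So the memory order matches the most-significant-first order: 47 33 7B 68 55 84.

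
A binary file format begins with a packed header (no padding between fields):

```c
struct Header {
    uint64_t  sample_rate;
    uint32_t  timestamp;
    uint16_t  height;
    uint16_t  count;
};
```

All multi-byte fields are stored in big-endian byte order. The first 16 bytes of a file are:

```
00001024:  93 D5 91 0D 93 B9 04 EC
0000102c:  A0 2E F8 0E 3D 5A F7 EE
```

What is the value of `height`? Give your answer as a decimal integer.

15706

`height` follows `sample_rate` (8 B), `timestamp` (4 B), so it starts at offset 8 + 4 = 12 and occupies 2 bytes.
Bytes at offsets 12..13: 3D 5A.
In big-endian order the high byte comes first in memory.
The bytes are already most-significant first: 0x3D5A.
0x3D5A = 15706.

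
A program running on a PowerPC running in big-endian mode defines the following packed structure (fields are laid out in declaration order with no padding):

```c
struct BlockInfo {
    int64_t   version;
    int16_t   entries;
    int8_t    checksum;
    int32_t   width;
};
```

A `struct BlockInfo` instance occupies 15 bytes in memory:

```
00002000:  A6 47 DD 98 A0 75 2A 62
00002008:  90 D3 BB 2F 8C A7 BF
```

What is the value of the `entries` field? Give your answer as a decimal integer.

`entries` follows `version` (8 bytes), so it starts at byte offset 8 and occupies 2 bytes.
Bytes at offsets 8..9: 90 D3.
Big-endian: lowest address holds the most-significant byte.
The bytes are already most-significant first: 0x90D3.
Top bit is set, so as a signed 16-bit value this is 0x90D3 − 2^16 = -28461.

-28461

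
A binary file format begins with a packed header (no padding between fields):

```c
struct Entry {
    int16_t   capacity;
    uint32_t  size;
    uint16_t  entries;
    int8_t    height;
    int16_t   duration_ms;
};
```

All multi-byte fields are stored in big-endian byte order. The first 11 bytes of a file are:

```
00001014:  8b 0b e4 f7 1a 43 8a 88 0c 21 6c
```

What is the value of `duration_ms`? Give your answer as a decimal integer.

8556

`duration_ms` follows `capacity` (2 B), `size` (4 B), `entries` (2 B), `height` (1 B), so it starts at offset 2 + 4 + 2 + 1 = 9 and occupies 2 bytes.
Bytes at offsets 9..10: 21 6C.
Big-endian: lowest address holds the most-significant byte.
The bytes are already most-significant first: 0x216C.
0x216C = 8556.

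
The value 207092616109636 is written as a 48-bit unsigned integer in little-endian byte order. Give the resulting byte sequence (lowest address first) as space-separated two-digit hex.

44 9E D1 81 59 BC

207092616109636 in hexadecimal, padded to 48 bits, is 0xBC5981D19E44.
Split into bytes (most-significant first): BC 59 81 D1 9E 44.
Little-endian stores the least-significant byte at the lowest address.
So at ascending addresses the bytes are 44 9E D1 81 59 BC.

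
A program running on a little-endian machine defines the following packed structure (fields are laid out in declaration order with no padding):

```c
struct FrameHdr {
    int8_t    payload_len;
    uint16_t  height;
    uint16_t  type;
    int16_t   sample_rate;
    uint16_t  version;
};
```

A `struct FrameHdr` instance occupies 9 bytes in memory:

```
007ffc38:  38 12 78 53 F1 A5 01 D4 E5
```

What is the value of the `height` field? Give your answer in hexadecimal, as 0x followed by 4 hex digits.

`height` follows `payload_len` (1 byte), so it starts at byte offset 1 and occupies 2 bytes.
Bytes at offsets 1..2: 12 78.
Little-endian stores the least-significant byte at the lowest address.
Reassemble most-significant byte first: 78 12 → 0x7812.

0x7812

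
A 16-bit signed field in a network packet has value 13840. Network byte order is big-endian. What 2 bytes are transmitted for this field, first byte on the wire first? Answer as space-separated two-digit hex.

13840 in hexadecimal, padded to 16 bits, is 0x3610.
Split into bytes (most-significant first): 36 10.
In big-endian order the high byte comes first in memory.
So the memory order matches the most-significant-first order: 36 10.

36 10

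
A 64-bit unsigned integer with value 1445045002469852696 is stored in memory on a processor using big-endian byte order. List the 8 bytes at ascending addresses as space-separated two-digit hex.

14 0D D4 C6 08 AB 46 18

1445045002469852696 in hexadecimal, padded to 64 bits, is 0x140DD4C608AB4618.
Split into bytes (most-significant first): 14 0D D4 C6 08 AB 46 18.
Big-endian stores the most-significant byte at the lowest address.
So the memory order matches the most-significant-first order: 14 0D D4 C6 08 AB 46 18.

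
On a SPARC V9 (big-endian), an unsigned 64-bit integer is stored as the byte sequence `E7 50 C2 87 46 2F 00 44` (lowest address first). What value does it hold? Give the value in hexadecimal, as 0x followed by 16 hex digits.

0xE750C287462F0044

Big-endian: lowest address holds the most-significant byte.
The bytes are already most-significant first: 0xE750C287462F0044.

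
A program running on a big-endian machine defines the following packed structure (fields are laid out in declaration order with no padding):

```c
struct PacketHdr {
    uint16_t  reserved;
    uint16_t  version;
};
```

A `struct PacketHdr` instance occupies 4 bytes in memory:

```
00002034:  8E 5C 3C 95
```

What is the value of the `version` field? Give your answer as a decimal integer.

`version` follows `reserved` (2 bytes), so it starts at byte offset 2 and occupies 2 bytes.
Bytes at offsets 2..3: 3C 95.
Big-endian stores the most-significant byte at the lowest address.
The bytes are already most-significant first: 0x3C95.
0x3C95 = 15509.

15509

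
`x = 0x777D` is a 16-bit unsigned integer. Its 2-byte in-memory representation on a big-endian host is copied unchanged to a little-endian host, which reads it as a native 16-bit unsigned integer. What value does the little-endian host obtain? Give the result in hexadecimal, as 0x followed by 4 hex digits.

0x7D77

Stored big-endian, the bytes at ascending addresses are 77 7D.
Read back as little-endian, the first byte is least significant, giving 0x7D77.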